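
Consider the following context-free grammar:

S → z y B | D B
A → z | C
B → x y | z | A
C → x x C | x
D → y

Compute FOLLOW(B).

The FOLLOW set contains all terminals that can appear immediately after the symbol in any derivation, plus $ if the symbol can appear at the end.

We compute FOLLOW(B) using the standard algorithm.
FOLLOW(S) starts with {$}.
FIRST(A) = {x, z}
FIRST(B) = {x, z}
FIRST(C) = {x}
FIRST(D) = {y}
FIRST(S) = {y, z}
FOLLOW(A) = {$}
FOLLOW(B) = {$}
FOLLOW(C) = {$}
FOLLOW(D) = {x, z}
FOLLOW(S) = {$}
Therefore, FOLLOW(B) = {$}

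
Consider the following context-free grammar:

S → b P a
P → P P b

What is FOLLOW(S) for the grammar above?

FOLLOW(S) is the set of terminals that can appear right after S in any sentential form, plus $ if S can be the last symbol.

We compute FOLLOW(S) using the standard algorithm.
FOLLOW(S) starts with {$}.
FIRST(P) = {}
FIRST(S) = {b}
FOLLOW(P) = {a, b}
FOLLOW(S) = {$}
Therefore, FOLLOW(S) = {$}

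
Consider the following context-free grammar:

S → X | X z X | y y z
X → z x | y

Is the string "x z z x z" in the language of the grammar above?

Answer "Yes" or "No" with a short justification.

No - no valid derivation exists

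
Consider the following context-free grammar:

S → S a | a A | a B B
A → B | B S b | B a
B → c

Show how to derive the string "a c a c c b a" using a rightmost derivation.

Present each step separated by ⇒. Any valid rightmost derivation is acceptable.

S ⇒ S a ⇒ a A a ⇒ a B S b a ⇒ a B a B B b a ⇒ a B a B c b a ⇒ a B a c c b a ⇒ a c a c c b a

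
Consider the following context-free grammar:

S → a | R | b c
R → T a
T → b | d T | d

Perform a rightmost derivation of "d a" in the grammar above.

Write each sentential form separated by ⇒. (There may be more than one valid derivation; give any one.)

S ⇒ R ⇒ T a ⇒ d a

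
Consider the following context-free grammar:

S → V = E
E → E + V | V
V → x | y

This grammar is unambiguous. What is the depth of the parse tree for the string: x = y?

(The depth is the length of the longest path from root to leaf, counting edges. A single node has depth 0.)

3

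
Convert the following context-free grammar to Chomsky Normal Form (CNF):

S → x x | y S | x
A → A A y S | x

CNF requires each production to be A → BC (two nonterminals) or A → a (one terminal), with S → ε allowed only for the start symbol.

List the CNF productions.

TX → x; TY → y; S → x; A → x; S → TX TX; S → TY S; A → A X0; X0 → A X1; X1 → TY S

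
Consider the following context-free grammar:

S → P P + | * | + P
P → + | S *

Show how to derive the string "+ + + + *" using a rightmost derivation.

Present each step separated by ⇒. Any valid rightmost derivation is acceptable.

S ⇒ + P ⇒ + S * ⇒ + P P + * ⇒ + P + + * ⇒ + + + + *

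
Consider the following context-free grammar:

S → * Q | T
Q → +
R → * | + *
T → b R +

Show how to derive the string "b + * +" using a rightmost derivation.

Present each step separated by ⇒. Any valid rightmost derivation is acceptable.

S ⇒ T ⇒ b R + ⇒ b + * +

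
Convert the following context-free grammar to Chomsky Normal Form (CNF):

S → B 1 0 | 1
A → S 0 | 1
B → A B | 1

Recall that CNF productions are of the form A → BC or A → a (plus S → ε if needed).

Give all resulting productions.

T1 → 1; T0 → 0; S → 1; A → 1; B → 1; S → B X0; X0 → T1 T0; A → S T0; B → A B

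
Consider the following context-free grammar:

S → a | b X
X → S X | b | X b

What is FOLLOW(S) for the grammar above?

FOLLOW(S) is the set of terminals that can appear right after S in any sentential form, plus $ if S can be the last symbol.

We compute FOLLOW(S) using the standard algorithm.
FOLLOW(S) starts with {$}.
FIRST(S) = {a, b}
FIRST(X) = {a, b}
FOLLOW(S) = {$, a, b}
FOLLOW(X) = {$, a, b}
Therefore, FOLLOW(S) = {$, a, b}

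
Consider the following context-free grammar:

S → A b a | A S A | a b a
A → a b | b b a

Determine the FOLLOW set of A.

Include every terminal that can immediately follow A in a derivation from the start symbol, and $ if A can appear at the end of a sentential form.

We compute FOLLOW(A) using the standard algorithm.
FOLLOW(S) starts with {$}.
FIRST(A) = {a, b}
FIRST(S) = {a, b}
FOLLOW(A) = {$, a, b}
FOLLOW(S) = {$, a, b}
Therefore, FOLLOW(A) = {$, a, b}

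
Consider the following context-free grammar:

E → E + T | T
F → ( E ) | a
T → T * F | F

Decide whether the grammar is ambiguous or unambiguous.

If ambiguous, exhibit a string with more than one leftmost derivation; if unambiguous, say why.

Unambiguous - every string in the language has a unique leftmost derivation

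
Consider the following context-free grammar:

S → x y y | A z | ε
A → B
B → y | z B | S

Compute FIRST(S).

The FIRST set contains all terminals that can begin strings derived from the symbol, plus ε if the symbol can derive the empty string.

We compute FIRST(S) using the standard algorithm.
FIRST(A) = {x, y, z, ε}
FIRST(B) = {x, y, z, ε}
FIRST(S) = {x, y, z, ε}
Therefore, FIRST(S) = {x, y, z, ε}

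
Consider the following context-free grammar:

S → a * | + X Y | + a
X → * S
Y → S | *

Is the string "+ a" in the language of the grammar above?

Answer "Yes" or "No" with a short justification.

Yes - a valid derivation exists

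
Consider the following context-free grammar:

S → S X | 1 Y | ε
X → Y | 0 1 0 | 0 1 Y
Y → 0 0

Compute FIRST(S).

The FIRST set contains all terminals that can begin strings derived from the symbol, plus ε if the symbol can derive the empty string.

We compute FIRST(S) using the standard algorithm.
FIRST(S) = {0, 1, ε}
FIRST(X) = {0}
FIRST(Y) = {0}
Therefore, FIRST(S) = {0, 1, ε}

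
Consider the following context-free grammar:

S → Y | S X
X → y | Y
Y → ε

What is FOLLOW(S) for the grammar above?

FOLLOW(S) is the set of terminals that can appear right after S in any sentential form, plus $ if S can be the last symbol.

We compute FOLLOW(S) using the standard algorithm.
FOLLOW(S) starts with {$}.
FIRST(S) = {y, ε}
FIRST(X) = {y, ε}
FIRST(Y) = {ε}
FOLLOW(S) = {$, y}
FOLLOW(X) = {$, y}
FOLLOW(Y) = {$, y}
Therefore, FOLLOW(S) = {$, y}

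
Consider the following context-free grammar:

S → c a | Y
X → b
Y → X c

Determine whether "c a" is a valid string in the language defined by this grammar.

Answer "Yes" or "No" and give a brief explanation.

Yes - a valid derivation exists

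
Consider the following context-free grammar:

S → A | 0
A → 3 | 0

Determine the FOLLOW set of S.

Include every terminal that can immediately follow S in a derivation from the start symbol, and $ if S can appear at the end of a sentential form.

We compute FOLLOW(S) using the standard algorithm.
FOLLOW(S) starts with {$}.
FIRST(A) = {0, 3}
FIRST(S) = {0, 3}
FOLLOW(A) = {$}
FOLLOW(S) = {$}
Therefore, FOLLOW(S) = {$}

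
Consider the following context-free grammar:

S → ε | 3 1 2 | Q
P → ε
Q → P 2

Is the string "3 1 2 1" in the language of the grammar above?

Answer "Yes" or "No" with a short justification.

No - no valid derivation exists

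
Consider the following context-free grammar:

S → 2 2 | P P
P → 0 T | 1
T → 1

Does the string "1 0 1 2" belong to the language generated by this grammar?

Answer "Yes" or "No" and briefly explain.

No - no valid derivation exists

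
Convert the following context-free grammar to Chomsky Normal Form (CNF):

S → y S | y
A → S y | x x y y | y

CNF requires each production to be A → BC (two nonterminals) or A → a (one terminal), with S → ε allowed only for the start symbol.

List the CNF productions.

TY → y; S → y; TX → x; A → y; S → TY S; A → S TY; A → TX X0; X0 → TX X1; X1 → TY TY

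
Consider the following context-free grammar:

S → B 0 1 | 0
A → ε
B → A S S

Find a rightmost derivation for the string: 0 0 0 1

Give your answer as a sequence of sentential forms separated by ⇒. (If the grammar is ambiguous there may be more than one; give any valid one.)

S ⇒ B 0 1 ⇒ A S S 0 1 ⇒ A S 0 0 1 ⇒ A 0 0 0 1 ⇒ 0 0 0 1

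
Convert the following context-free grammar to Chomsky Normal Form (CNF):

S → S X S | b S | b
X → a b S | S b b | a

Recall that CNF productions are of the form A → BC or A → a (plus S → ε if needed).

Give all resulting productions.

TB → b; S → b; TA → a; X → a; S → S X0; X0 → X S; S → TB S; X → TA X1; X1 → TB S; X → S X2; X2 → TB TB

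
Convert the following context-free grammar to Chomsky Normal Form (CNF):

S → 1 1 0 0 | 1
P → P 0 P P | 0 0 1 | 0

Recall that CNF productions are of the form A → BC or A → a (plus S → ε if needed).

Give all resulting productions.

T1 → 1; T0 → 0; S → 1; P → 0; S → T1 X0; X0 → T1 X1; X1 → T0 T0; P → P X2; X2 → T0 X3; X3 → P P; P → T0 X4; X4 → T0 T1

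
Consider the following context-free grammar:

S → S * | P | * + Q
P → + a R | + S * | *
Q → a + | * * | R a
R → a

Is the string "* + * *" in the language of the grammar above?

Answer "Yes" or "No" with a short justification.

Yes - a valid derivation exists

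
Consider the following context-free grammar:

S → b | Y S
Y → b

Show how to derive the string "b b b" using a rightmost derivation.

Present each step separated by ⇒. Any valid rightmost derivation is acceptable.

S ⇒ Y S ⇒ Y Y S ⇒ Y Y b ⇒ Y b b ⇒ b b b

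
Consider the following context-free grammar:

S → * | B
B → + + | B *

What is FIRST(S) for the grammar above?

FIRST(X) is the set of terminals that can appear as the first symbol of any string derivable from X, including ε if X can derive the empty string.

We compute FIRST(S) using the standard algorithm.
FIRST(B) = {+}
FIRST(S) = {*, +}
Therefore, FIRST(S) = {*, +}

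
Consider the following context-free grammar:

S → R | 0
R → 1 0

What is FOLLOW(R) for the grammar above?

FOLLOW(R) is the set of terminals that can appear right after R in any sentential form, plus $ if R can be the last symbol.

We compute FOLLOW(R) using the standard algorithm.
FOLLOW(S) starts with {$}.
FIRST(R) = {1}
FIRST(S) = {0, 1}
FOLLOW(R) = {$}
FOLLOW(S) = {$}
Therefore, FOLLOW(R) = {$}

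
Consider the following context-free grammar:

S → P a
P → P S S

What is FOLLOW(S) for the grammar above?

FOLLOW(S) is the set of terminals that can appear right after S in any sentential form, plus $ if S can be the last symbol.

We compute FOLLOW(S) using the standard algorithm.
FOLLOW(S) starts with {$}.
FIRST(P) = {}
FIRST(S) = {}
FOLLOW(P) = {a}
FOLLOW(S) = {$, a}
Therefore, FOLLOW(S) = {$, a}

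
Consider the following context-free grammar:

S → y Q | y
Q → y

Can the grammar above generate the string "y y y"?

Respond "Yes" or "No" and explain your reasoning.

No - no valid derivation exists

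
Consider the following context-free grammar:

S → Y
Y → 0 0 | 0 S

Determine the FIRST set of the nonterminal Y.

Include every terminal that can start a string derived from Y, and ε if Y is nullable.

We compute FIRST(Y) using the standard algorithm.
FIRST(S) = {0}
FIRST(Y) = {0}
Therefore, FIRST(Y) = {0}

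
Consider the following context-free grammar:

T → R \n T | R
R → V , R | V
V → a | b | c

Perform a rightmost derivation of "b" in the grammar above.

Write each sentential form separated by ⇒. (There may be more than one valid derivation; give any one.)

T ⇒ R ⇒ V ⇒ b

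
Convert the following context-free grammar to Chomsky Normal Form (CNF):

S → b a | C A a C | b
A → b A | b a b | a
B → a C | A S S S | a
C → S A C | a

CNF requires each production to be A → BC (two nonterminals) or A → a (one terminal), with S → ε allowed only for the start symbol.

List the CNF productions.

TB → b; TA → a; S → b; A → a; B → a; C → a; S → TB TA; S → C X0; X0 → A X1; X1 → TA C; A → TB A; A → TB X2; X2 → TA TB; B → TA C; B → A X3; X3 → S X4; X4 → S S; C → S X5; X5 → A C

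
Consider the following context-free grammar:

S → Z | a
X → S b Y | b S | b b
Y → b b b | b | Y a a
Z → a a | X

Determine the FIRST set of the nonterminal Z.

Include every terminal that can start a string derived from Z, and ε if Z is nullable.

We compute FIRST(Z) using the standard algorithm.
FIRST(S) = {a, b}
FIRST(X) = {a, b}
FIRST(Y) = {b}
FIRST(Z) = {a, b}
Therefore, FIRST(Z) = {a, b}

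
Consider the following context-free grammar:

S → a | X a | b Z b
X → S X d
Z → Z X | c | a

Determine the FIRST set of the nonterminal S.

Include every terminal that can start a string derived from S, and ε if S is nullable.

We compute FIRST(S) using the standard algorithm.
FIRST(S) = {a, b}
FIRST(X) = {a, b}
FIRST(Z) = {a, c}
Therefore, FIRST(S) = {a, b}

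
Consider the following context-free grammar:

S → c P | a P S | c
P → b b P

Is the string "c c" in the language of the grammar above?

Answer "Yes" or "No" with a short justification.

No - no valid derivation exists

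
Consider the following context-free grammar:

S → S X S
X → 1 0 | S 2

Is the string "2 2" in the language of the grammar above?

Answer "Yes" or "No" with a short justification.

No - no valid derivation exists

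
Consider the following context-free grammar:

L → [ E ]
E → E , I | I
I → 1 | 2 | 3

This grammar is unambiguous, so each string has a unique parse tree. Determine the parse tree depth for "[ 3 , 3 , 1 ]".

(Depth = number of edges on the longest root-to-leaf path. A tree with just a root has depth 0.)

5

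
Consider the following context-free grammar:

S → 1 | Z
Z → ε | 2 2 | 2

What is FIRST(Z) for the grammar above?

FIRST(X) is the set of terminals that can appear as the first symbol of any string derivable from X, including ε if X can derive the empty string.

We compute FIRST(Z) using the standard algorithm.
FIRST(S) = {1, 2, ε}
FIRST(Z) = {2, ε}
Therefore, FIRST(Z) = {2, ε}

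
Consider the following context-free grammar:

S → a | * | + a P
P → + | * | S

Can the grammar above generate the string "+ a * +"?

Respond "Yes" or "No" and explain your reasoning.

No - no valid derivation exists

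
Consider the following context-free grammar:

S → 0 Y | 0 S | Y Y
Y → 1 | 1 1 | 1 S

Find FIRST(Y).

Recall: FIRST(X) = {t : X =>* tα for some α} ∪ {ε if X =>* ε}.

We compute FIRST(Y) using the standard algorithm.
FIRST(S) = {0, 1}
FIRST(Y) = {1}
Therefore, FIRST(Y) = {1}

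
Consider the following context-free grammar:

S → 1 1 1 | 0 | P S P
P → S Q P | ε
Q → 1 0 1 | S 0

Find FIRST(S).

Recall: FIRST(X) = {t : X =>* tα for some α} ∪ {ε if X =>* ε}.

We compute FIRST(S) using the standard algorithm.
FIRST(P) = {0, 1, ε}
FIRST(Q) = {0, 1}
FIRST(S) = {0, 1}
Therefore, FIRST(S) = {0, 1}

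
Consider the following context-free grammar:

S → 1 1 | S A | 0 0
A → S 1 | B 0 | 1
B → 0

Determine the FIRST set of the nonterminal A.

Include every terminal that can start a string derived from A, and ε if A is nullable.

We compute FIRST(A) using the standard algorithm.
FIRST(A) = {0, 1}
FIRST(B) = {0}
FIRST(S) = {0, 1}
Therefore, FIRST(A) = {0, 1}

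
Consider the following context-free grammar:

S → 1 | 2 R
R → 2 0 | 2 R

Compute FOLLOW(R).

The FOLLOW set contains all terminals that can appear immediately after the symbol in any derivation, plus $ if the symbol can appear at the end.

We compute FOLLOW(R) using the standard algorithm.
FOLLOW(S) starts with {$}.
FIRST(R) = {2}
FIRST(S) = {1, 2}
FOLLOW(R) = {$}
FOLLOW(S) = {$}
Therefore, FOLLOW(R) = {$}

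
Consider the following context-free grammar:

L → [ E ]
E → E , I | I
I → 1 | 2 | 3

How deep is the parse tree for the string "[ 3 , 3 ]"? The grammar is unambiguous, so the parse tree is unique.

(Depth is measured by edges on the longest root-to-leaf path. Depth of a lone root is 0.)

4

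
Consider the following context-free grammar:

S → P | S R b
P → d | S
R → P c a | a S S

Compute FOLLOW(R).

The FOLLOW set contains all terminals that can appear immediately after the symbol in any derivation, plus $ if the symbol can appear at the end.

We compute FOLLOW(R) using the standard algorithm.
FOLLOW(S) starts with {$}.
FIRST(P) = {d}
FIRST(R) = {a, d}
FIRST(S) = {d}
FOLLOW(P) = {$, a, b, c, d}
FOLLOW(R) = {b}
FOLLOW(S) = {$, a, b, c, d}
Therefore, FOLLOW(R) = {b}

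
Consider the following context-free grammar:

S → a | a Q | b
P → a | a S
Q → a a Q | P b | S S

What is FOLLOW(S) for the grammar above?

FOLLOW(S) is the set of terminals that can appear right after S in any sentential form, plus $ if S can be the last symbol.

We compute FOLLOW(S) using the standard algorithm.
FOLLOW(S) starts with {$}.
FIRST(P) = {a}
FIRST(Q) = {a, b}
FIRST(S) = {a, b}
FOLLOW(P) = {b}
FOLLOW(Q) = {$, a, b}
FOLLOW(S) = {$, a, b}
Therefore, FOLLOW(S) = {$, a, b}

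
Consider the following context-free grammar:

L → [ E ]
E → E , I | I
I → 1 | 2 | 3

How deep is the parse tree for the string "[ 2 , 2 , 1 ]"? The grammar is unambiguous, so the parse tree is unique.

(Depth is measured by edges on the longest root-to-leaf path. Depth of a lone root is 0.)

5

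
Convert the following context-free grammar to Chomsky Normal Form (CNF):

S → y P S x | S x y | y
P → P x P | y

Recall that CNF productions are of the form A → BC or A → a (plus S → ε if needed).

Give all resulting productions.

TY → y; TX → x; S → y; P → y; S → TY X0; X0 → P X1; X1 → S TX; S → S X2; X2 → TX TY; P → P X3; X3 → TX P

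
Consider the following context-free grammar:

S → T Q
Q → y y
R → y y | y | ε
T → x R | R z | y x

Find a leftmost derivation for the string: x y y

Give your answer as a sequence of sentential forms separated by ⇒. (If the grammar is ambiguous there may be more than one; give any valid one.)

S ⇒ T Q ⇒ x R Q ⇒ x Q ⇒ x y y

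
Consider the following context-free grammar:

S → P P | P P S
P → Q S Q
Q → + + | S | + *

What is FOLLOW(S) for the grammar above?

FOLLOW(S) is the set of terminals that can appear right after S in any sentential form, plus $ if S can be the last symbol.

We compute FOLLOW(S) using the standard algorithm.
FOLLOW(S) starts with {$}.
FIRST(P) = {+}
FIRST(Q) = {+}
FIRST(S) = {+}
FOLLOW(P) = {$, +}
FOLLOW(Q) = {$, +}
FOLLOW(S) = {$, +}
Therefore, FOLLOW(S) = {$, +}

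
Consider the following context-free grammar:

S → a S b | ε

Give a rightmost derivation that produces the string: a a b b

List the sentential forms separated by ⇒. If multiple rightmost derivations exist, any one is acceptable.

S ⇒ a S b ⇒ a a S b b ⇒ a a b b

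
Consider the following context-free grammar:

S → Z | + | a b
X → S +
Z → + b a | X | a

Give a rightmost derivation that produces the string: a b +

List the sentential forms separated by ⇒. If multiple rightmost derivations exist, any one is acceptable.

S ⇒ Z ⇒ X ⇒ S + ⇒ a b +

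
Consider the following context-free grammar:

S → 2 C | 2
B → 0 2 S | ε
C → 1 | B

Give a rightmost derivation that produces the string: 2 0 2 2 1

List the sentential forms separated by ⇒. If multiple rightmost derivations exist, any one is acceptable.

S ⇒ 2 C ⇒ 2 B ⇒ 2 0 2 S ⇒ 2 0 2 2 C ⇒ 2 0 2 2 1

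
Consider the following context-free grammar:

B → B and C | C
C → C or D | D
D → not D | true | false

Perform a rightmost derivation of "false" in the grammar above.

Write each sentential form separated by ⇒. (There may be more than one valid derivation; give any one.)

B ⇒ C ⇒ D ⇒ false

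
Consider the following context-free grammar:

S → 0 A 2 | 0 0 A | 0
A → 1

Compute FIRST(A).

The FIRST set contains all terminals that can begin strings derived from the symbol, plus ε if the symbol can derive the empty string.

We compute FIRST(A) using the standard algorithm.
FIRST(A) = {1}
FIRST(S) = {0}
Therefore, FIRST(A) = {1}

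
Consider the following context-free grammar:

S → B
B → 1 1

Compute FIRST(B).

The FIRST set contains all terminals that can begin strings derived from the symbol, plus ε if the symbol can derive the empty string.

We compute FIRST(B) using the standard algorithm.
FIRST(B) = {1}
FIRST(S) = {1}
Therefore, FIRST(B) = {1}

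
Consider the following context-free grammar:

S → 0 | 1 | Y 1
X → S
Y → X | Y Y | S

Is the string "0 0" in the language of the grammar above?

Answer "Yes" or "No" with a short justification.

No - no valid derivation exists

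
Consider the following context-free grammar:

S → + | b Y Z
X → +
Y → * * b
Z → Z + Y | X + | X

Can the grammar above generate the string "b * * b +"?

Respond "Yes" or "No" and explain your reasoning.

Yes - a valid derivation exists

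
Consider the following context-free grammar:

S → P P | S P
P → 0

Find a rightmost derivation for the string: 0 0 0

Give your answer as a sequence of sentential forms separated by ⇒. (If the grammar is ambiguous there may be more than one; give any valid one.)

S ⇒ S P ⇒ S 0 ⇒ P P 0 ⇒ P 0 0 ⇒ 0 0 0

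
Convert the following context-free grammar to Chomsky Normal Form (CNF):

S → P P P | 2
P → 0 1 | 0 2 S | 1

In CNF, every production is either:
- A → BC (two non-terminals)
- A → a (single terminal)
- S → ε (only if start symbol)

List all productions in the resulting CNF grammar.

S → 2; T0 → 0; T1 → 1; T2 → 2; P → 1; S → P X0; X0 → P P; P → T0 T1; P → T0 X1; X1 → T2 S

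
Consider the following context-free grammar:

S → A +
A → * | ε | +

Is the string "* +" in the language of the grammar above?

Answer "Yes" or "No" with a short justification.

Yes - a valid derivation exists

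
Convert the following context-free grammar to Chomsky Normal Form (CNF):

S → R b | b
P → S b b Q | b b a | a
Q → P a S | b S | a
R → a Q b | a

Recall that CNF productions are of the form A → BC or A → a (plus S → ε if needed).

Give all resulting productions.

TB → b; S → b; TA → a; P → a; Q → a; R → a; S → R TB; P → S X0; X0 → TB X1; X1 → TB Q; P → TB X2; X2 → TB TA; Q → P X3; X3 → TA S; Q → TB S; R → TA X4; X4 → Q TB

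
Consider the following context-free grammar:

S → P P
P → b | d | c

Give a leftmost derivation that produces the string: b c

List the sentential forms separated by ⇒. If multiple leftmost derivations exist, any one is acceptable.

S ⇒ P P ⇒ b P ⇒ b c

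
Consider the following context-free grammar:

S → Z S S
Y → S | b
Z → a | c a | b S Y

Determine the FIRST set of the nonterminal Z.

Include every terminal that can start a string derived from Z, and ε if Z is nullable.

We compute FIRST(Z) using the standard algorithm.
FIRST(S) = {a, b, c}
FIRST(Y) = {a, b, c}
FIRST(Z) = {a, b, c}
Therefore, FIRST(Z) = {a, b, c}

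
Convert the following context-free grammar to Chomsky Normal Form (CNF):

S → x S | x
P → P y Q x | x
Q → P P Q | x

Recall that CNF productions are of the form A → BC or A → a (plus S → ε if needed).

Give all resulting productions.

TX → x; S → x; TY → y; P → x; Q → x; S → TX S; P → P X0; X0 → TY X1; X1 → Q TX; Q → P X2; X2 → P Q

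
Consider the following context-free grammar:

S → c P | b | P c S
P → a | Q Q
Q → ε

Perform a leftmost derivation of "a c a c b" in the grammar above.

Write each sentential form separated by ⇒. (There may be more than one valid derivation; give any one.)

S ⇒ P c S ⇒ a c S ⇒ a c P c S ⇒ a c a c S ⇒ a c a c b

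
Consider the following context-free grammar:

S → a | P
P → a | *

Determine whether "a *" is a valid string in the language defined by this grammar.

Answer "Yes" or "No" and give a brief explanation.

No - no valid derivation exists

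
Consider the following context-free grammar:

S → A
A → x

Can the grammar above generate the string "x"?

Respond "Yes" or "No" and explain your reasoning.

Yes - a valid derivation exists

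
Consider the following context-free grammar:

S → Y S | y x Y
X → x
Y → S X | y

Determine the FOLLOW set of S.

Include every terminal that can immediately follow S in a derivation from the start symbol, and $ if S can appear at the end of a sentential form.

We compute FOLLOW(S) using the standard algorithm.
FOLLOW(S) starts with {$}.
FIRST(S) = {y}
FIRST(X) = {x}
FIRST(Y) = {y}
FOLLOW(S) = {$, x}
FOLLOW(X) = {$, x, y}
FOLLOW(Y) = {$, x, y}
Therefore, FOLLOW(S) = {$, x}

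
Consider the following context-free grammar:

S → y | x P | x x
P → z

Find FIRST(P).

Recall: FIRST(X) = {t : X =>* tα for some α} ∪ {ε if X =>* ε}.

We compute FIRST(P) using the standard algorithm.
FIRST(P) = {z}
FIRST(S) = {x, y}
Therefore, FIRST(P) = {z}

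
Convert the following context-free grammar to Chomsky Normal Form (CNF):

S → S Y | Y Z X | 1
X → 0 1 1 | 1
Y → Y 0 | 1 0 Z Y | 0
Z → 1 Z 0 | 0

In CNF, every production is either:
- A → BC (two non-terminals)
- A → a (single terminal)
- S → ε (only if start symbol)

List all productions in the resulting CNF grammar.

S → 1; T0 → 0; T1 → 1; X → 1; Y → 0; Z → 0; S → S Y; S → Y X0; X0 → Z X; X → T0 X1; X1 → T1 T1; Y → Y T0; Y → T1 X2; X2 → T0 X3; X3 → Z Y; Z → T1 X4; X4 → Z T0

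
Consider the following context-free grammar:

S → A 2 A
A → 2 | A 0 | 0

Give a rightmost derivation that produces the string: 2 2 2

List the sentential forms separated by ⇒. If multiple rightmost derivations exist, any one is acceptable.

S ⇒ A 2 A ⇒ A 2 2 ⇒ 2 2 2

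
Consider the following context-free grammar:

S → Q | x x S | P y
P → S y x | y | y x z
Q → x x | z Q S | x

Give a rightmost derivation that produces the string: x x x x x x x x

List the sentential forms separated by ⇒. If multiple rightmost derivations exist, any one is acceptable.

S ⇒ x x S ⇒ x x x x S ⇒ x x x x x x S ⇒ x x x x x x Q ⇒ x x x x x x x x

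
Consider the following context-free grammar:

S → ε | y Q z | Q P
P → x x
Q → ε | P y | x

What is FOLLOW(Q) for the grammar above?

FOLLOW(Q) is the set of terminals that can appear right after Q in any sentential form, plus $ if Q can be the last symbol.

We compute FOLLOW(Q) using the standard algorithm.
FOLLOW(S) starts with {$}.
FIRST(P) = {x}
FIRST(Q) = {x, ε}
FIRST(S) = {x, y, ε}
FOLLOW(P) = {$, y}
FOLLOW(Q) = {x, z}
FOLLOW(S) = {$}
Therefore, FOLLOW(Q) = {x, z}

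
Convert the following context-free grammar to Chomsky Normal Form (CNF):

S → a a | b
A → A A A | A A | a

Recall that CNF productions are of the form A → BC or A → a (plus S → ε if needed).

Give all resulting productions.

TA → a; S → b; A → a; S → TA TA; A → A X0; X0 → A A; A → A A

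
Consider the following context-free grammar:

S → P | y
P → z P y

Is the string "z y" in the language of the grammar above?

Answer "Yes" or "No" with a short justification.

No - no valid derivation exists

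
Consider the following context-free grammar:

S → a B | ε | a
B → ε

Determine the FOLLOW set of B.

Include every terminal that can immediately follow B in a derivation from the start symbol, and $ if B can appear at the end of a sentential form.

We compute FOLLOW(B) using the standard algorithm.
FOLLOW(S) starts with {$}.
FIRST(B) = {ε}
FIRST(S) = {a, ε}
FOLLOW(B) = {$}
FOLLOW(S) = {$}
Therefore, FOLLOW(B) = {$}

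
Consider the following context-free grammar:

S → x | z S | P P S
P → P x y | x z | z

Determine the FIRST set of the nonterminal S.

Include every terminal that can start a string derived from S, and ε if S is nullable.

We compute FIRST(S) using the standard algorithm.
FIRST(P) = {x, z}
FIRST(S) = {x, z}
Therefore, FIRST(S) = {x, z}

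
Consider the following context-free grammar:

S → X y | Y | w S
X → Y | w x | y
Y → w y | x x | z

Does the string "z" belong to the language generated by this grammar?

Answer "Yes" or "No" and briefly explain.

Yes - a valid derivation exists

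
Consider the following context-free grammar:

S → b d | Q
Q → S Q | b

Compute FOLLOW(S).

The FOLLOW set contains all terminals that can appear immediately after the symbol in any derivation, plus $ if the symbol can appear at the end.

We compute FOLLOW(S) using the standard algorithm.
FOLLOW(S) starts with {$}.
FIRST(Q) = {b}
FIRST(S) = {b}
FOLLOW(Q) = {$, b}
FOLLOW(S) = {$, b}
Therefore, FOLLOW(S) = {$, b}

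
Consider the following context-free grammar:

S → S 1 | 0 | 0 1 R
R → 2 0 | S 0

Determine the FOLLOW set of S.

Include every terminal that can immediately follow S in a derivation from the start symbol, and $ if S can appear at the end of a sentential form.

We compute FOLLOW(S) using the standard algorithm.
FOLLOW(S) starts with {$}.
FIRST(R) = {0, 2}
FIRST(S) = {0}
FOLLOW(R) = {$, 0, 1}
FOLLOW(S) = {$, 0, 1}
Therefore, FOLLOW(S) = {$, 0, 1}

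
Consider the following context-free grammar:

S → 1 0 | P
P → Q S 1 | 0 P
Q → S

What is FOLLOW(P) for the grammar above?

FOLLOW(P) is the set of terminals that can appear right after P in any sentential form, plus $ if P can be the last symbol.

We compute FOLLOW(P) using the standard algorithm.
FOLLOW(S) starts with {$}.
FIRST(P) = {0, 1}
FIRST(Q) = {0, 1}
FIRST(S) = {0, 1}
FOLLOW(P) = {$, 0, 1}
FOLLOW(Q) = {0, 1}
FOLLOW(S) = {$, 0, 1}
Therefore, FOLLOW(P) = {$, 0, 1}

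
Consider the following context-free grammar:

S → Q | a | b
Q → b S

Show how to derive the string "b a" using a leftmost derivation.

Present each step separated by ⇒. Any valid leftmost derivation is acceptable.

S ⇒ Q ⇒ b S ⇒ b a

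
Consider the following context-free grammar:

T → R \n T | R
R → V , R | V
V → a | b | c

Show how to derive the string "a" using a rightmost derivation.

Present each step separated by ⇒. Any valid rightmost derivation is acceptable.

T ⇒ R ⇒ V ⇒ a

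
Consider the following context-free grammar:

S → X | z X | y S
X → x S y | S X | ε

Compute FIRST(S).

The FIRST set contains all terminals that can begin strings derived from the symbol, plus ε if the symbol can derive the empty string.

We compute FIRST(S) using the standard algorithm.
FIRST(S) = {x, y, z, ε}
FIRST(X) = {x, y, z, ε}
Therefore, FIRST(S) = {x, y, z, ε}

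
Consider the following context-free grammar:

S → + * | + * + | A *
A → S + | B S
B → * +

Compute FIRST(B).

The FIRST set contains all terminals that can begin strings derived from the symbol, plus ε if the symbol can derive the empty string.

We compute FIRST(B) using the standard algorithm.
FIRST(A) = {*, +}
FIRST(B) = {*}
FIRST(S) = {*, +}
Therefore, FIRST(B) = {*}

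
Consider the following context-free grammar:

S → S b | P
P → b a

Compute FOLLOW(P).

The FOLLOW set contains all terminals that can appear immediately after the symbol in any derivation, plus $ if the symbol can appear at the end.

We compute FOLLOW(P) using the standard algorithm.
FOLLOW(S) starts with {$}.
FIRST(P) = {b}
FIRST(S) = {b}
FOLLOW(P) = {$, b}
FOLLOW(S) = {$, b}
Therefore, FOLLOW(P) = {$, b}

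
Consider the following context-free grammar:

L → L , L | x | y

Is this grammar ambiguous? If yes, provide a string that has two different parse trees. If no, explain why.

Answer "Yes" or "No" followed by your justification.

Yes - the string 'y , x , x' has two distinct leftmost derivations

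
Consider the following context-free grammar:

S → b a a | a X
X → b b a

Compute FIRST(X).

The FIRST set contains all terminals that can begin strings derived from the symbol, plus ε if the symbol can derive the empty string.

We compute FIRST(X) using the standard algorithm.
FIRST(S) = {a, b}
FIRST(X) = {b}
Therefore, FIRST(X) = {b}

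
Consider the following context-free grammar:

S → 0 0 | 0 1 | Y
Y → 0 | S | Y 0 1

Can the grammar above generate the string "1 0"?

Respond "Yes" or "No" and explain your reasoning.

No - no valid derivation exists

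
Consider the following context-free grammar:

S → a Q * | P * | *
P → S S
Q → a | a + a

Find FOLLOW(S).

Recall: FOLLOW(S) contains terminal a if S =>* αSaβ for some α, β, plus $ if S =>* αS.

We compute FOLLOW(S) using the standard algorithm.
FOLLOW(S) starts with {$}.
FIRST(P) = {*, a}
FIRST(Q) = {a}
FIRST(S) = {*, a}
FOLLOW(P) = {*}
FOLLOW(Q) = {*}
FOLLOW(S) = {$, *, a}
Therefore, FOLLOW(S) = {$, *, a}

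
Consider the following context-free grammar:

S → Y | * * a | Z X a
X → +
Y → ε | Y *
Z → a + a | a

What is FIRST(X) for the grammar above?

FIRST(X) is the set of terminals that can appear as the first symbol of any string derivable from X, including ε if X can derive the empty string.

We compute FIRST(X) using the standard algorithm.
FIRST(S) = {*, a, ε}
FIRST(X) = {+}
FIRST(Y) = {*, ε}
FIRST(Z) = {a}
Therefore, FIRST(X) = {+}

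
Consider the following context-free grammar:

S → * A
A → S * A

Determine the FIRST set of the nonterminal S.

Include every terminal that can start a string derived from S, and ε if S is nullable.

We compute FIRST(S) using the standard algorithm.
FIRST(A) = {*}
FIRST(S) = {*}
Therefore, FIRST(S) = {*}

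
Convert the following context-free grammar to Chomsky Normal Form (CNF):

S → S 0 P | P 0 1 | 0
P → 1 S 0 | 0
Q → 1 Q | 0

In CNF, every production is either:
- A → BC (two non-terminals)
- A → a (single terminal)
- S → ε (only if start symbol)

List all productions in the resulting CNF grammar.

T0 → 0; T1 → 1; S → 0; P → 0; Q → 0; S → S X0; X0 → T0 P; S → P X1; X1 → T0 T1; P → T1 X2; X2 → S T0; Q → T1 Q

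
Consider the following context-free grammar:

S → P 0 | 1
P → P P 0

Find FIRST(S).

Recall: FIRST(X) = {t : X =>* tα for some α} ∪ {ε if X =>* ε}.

We compute FIRST(S) using the standard algorithm.
FIRST(P) = {}
FIRST(S) = {1}
Therefore, FIRST(S) = {1}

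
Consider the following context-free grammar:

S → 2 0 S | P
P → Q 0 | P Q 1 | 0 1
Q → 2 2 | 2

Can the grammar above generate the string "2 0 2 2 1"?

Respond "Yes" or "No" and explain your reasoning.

Yes - a valid derivation exists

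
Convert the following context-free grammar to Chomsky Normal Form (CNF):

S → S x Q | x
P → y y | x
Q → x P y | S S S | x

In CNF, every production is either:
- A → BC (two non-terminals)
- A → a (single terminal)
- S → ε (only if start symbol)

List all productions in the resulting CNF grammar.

TX → x; S → x; TY → y; P → x; Q → x; S → S X0; X0 → TX Q; P → TY TY; Q → TX X1; X1 → P TY; Q → S X2; X2 → S S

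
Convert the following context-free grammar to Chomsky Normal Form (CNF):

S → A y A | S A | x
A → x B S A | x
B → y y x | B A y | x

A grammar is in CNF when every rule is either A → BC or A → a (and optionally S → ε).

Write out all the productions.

TY → y; S → x; TX → x; A → x; B → x; S → A X0; X0 → TY A; S → S A; A → TX X1; X1 → B X2; X2 → S A; B → TY X3; X3 → TY TX; B → B X4; X4 → A TY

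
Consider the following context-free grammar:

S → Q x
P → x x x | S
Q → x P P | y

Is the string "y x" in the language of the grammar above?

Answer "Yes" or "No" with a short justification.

Yes - a valid derivation exists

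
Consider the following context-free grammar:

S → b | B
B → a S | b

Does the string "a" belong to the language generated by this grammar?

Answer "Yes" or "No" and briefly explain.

No - no valid derivation exists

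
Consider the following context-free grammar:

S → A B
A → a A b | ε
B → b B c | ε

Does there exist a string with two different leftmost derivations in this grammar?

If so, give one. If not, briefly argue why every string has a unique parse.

No - every string in the language has a unique leftmost derivation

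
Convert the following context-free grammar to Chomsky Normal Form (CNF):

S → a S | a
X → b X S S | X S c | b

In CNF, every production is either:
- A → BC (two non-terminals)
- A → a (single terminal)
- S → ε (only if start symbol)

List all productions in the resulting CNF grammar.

TA → a; S → a; TB → b; TC → c; X → b; S → TA S; X → TB X0; X0 → X X1; X1 → S S; X → X X2; X2 → S TC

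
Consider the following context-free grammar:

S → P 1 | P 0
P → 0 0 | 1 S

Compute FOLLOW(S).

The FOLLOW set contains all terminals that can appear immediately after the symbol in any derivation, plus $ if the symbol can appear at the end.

We compute FOLLOW(S) using the standard algorithm.
FOLLOW(S) starts with {$}.
FIRST(P) = {0, 1}
FIRST(S) = {0, 1}
FOLLOW(P) = {0, 1}
FOLLOW(S) = {$, 0, 1}
Therefore, FOLLOW(S) = {$, 0, 1}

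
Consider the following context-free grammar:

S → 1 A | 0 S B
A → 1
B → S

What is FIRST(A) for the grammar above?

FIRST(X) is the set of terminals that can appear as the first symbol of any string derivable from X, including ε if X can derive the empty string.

We compute FIRST(A) using the standard algorithm.
FIRST(A) = {1}
FIRST(B) = {0, 1}
FIRST(S) = {0, 1}
Therefore, FIRST(A) = {1}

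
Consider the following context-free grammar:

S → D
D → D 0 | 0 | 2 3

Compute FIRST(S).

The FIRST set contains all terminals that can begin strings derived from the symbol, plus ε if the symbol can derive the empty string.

We compute FIRST(S) using the standard algorithm.
FIRST(D) = {0, 2}
FIRST(S) = {0, 2}
Therefore, FIRST(S) = {0, 2}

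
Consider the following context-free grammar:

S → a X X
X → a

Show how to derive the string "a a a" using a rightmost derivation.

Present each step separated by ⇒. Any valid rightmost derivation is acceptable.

S ⇒ a X X ⇒ a X a ⇒ a a a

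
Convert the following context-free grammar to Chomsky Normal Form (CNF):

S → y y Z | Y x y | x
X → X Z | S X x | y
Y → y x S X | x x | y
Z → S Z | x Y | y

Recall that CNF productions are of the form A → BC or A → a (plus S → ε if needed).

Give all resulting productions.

TY → y; TX → x; S → x; X → y; Y → y; Z → y; S → TY X0; X0 → TY Z; S → Y X1; X1 → TX TY; X → X Z; X → S X2; X2 → X TX; Y → TY X3; X3 → TX X4; X4 → S X; Y → TX TX; Z → S Z; Z → TX Y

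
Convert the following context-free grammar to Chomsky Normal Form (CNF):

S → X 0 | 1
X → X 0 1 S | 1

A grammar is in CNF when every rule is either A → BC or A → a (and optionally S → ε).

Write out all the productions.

T0 → 0; S → 1; T1 → 1; X → 1; S → X T0; X → X X0; X0 → T0 X1; X1 → T1 S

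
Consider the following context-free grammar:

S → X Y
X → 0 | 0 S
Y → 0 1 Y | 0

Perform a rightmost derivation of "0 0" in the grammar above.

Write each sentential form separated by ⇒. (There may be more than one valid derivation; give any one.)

S ⇒ X Y ⇒ X 0 ⇒ 0 0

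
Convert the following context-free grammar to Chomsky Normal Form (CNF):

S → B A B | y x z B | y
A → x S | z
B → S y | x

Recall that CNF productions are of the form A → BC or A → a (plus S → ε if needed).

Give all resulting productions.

TY → y; TX → x; TZ → z; S → y; A → z; B → x; S → B X0; X0 → A B; S → TY X1; X1 → TX X2; X2 → TZ B; A → TX S; B → S TY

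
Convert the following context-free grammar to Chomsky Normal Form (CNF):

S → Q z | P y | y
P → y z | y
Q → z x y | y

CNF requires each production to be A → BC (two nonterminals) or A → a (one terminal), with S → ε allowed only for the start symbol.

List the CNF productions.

TZ → z; TY → y; S → y; P → y; TX → x; Q → y; S → Q TZ; S → P TY; P → TY TZ; Q → TZ X0; X0 → TX TY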